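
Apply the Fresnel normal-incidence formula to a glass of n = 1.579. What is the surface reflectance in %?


Fresnel reflectance at normal incidence:
  R = ((n - 1)/(n + 1))^2
  (n - 1)/(n + 1) = (1.579 - 1)/(1.579 + 1) = 0.224506
  R = 0.224506^2 = 0.0504029
  R(%) = 0.0504029 * 100 = 5.04%

5.04%


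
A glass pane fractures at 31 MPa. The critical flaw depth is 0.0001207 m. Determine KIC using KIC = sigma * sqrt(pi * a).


Fracture toughness: KIC = sigma * sqrt(pi * a)
  pi * a = pi * 0.0001207 = 0.00037919
  sqrt(pi * a) = 0.019473
  KIC = 31 * 0.019473 = 0.604 MPa*sqrt(m)

0.604 MPa*sqrt(m)


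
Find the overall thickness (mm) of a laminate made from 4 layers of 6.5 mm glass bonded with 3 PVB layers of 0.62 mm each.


Total thickness = glass contribution + PVB contribution
  Glass: 4 * 6.5 = 26.0 mm
  PVB: 3 * 0.62 = 1.86 mm
  Total = 26.0 + 1.86 = 27.86 mm

27.86 mm


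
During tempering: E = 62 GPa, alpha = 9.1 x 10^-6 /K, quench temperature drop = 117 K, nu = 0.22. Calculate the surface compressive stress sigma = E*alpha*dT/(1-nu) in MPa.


Tempering stress: sigma = E * alpha * dT / (1 - nu)
  E (MPa) = 62 * 1000 = 62000
  Numerator = 62000 * (9.1 x 10^-6) * 117 = 66.0114
  Denominator = 1 - 0.22 = 0.78
  sigma = 66.0114 / 0.78 = 84.6 MPa

84.6 MPa


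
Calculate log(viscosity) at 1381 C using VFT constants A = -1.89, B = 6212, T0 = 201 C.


VFT equation: log(eta) = A + B / (T - T0)
  T - T0 = 1381 - 201 = 1180
  B / (T - T0) = 6212 / 1180 = 5.264
  log(eta) = -1.89 + 5.264 = 3.374

3.374


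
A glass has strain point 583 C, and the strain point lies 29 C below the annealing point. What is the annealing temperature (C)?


T_anneal = T_strain + gap:
  T_anneal = 583 + 29 = 612 C

612 C


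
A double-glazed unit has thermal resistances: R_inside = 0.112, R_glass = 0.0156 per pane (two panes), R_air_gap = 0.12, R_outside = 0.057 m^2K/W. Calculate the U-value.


Total thermal resistance (series):
  R_total = R_in + R_glass + R_air + R_glass + R_out
  R_total = 0.112 + 0.0156 + 0.12 + 0.0156 + 0.057 = 0.3202 m^2K/W
U-value = 1 / R_total = 1 / 0.3202 = 3.123 W/m^2K

3.123 W/m^2K


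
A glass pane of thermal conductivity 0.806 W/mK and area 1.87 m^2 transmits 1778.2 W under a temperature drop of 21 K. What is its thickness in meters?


Fourier's law: t = k * A * dT / Q
  t = 0.806 * 1.87 * 21 / 1778.2
  t = 31.65162 / 1778.2 = 0.0178 m

0.0178 m


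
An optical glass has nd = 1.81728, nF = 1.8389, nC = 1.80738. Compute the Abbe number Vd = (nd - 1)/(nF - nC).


Abbe number formula: Vd = (nd - 1) / (nF - nC)
  nd - 1 = 1.81728 - 1 = 0.81728
  nF - nC = 1.8389 - 1.80738 = 0.03152
  Vd = 0.81728 / 0.03152 = 25.93

25.93


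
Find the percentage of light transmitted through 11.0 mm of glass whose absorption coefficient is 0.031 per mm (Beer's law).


Beer-Lambert law: T = exp(-alpha * thickness)
  exponent = -0.031 * 11.0 = -0.341
  T = exp(-0.341) = 0.7111
  Percentage = 0.7111 * 100 = 71.11%

71.11%


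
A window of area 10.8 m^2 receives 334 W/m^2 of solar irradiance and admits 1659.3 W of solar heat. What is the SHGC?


Rearrange Q = Area * SHGC * Irradiance:
  SHGC = Q / (Area * Irradiance)
  SHGC = 1659.3 / (10.8 * 334) = 0.46

0.46


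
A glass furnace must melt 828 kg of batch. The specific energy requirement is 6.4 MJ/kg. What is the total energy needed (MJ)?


Total energy = mass * specific energy
  E = 828 * 6.4 = 5299.2 MJ

5299.2 MJ


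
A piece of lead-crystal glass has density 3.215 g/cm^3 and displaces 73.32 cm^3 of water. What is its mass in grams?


Rearrange rho = m / V:
  m = rho * V
  m = 3.215 * 73.32 = 235.724 g

235.724 g


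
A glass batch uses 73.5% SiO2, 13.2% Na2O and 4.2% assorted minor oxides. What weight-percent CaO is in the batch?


Pieces sum to 100%:
  CaO = 100 - (SiO2 + Na2O + others)
  CaO = 100 - (73.5 + 13.2 + 4.2) = 9.1%

9.1%


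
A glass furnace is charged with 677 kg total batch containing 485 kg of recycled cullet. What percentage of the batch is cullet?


Cullet ratio = (cullet mass / total batch mass) * 100
  Ratio = 485 / 677 * 100 = 71.64%

71.64%


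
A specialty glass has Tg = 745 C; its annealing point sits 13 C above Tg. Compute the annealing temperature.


The annealing temperature is Tg plus the offset:
  T_anneal = 745 + 13 = 758 C

758 C


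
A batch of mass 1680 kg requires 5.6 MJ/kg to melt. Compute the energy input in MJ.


Total energy = mass * specific energy
  E = 1680 * 5.6 = 9408 MJ

9408 MJ


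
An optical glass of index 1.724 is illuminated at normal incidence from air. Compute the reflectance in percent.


Fresnel reflectance at normal incidence:
  R = ((n - 1)/(n + 1))^2
  (n - 1)/(n + 1) = (1.724 - 1)/(1.724 + 1) = 0.265786
  R = 0.265786^2 = 0.0706422
  R(%) = 0.0706422 * 100 = 7.064%

7.064%


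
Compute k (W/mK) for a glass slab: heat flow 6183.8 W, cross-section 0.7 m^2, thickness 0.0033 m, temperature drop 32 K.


Fourier's law rearranged: k = Q * t / (A * dT)
  Numerator = 6183.8 * 0.0033 = 20.40654
  Denominator = 0.7 * 32 = 22.4
  k = 20.40654 / 22.4 = 0.911 W/mK

0.911 W/mK


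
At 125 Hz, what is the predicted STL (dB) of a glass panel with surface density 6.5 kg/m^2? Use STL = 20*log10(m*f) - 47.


Mass law: STL = 20 * log10(m * f) - 47
  m * f = 6.5 * 125 = 812.5
  log10(812.5) = 2.90982
  STL = 20 * 2.90982 - 47 = 58.1964 - 47 = 11.2 dB

11.2 dB


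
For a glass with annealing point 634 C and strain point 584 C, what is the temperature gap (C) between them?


Gap = T_anneal - T_strain:
  gap = 634 - 584 = 50 C

50 C


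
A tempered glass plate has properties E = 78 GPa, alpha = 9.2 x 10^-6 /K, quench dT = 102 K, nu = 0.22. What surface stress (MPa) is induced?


Tempering stress: sigma = E * alpha * dT / (1 - nu)
  E (MPa) = 78 * 1000 = 78000
  Numerator = 78000 * (9.2 x 10^-6) * 102 = 73.1952
  Denominator = 1 - 0.22 = 0.78
  sigma = 73.1952 / 0.78 = 93.8 MPa

93.8 MPa


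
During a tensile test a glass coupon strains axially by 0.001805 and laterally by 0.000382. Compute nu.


Poisson's ratio: nu = lateral strain / axial strain
  nu = 0.000382 / 0.001805 = 0.2116

0.2116


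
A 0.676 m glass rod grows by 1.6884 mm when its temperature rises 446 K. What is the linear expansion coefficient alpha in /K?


Rearrange dL = alpha * L0 * dT for alpha:
  alpha = dL / (L0 * dT)
  alpha = (1.6884 / 1000) / (0.676 * 446) = 0.0000056 /K = 5.6 x 10^-6 /K

5.6 x 10^-6 /K


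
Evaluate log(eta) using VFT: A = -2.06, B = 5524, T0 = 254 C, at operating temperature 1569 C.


VFT equation: log(eta) = A + B / (T - T0)
  T - T0 = 1569 - 254 = 1315
  B / (T - T0) = 5524 / 1315 = 4.201
  log(eta) = -2.06 + 4.201 = 2.141

2.141


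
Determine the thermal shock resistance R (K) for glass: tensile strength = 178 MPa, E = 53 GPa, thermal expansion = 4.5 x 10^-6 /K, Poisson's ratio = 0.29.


Thermal shock resistance: R = sigma * (1 - nu) / (E * alpha)
  Numerator = 178 * (1 - 0.29) = 126.38
  Denominator = 53 * 1000 * (4.5 x 10^-6) = 0.2385
  R = 126.38 / 0.2385 = 529.9 K

529.9 K


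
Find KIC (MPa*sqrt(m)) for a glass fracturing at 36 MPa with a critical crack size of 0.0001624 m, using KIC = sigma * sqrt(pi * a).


Fracture toughness: KIC = sigma * sqrt(pi * a)
  pi * a = pi * 0.0001624 = 0.000510195
  sqrt(pi * a) = 0.022587
  KIC = 36 * 0.022587 = 0.813 MPa*sqrt(m)

0.813 MPa*sqrt(m)


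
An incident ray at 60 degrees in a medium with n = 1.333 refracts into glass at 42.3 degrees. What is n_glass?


Apply Snell's law: n1 * sin(theta1) = n2 * sin(theta2)
  n2 = n1 * sin(theta1) / sin(theta2)
  sin(60) = 0.866025
  sin(42.3) = 0.673013
  n2 = 1.333 * 0.866025 / 0.673013 = 1.7153

1.7153


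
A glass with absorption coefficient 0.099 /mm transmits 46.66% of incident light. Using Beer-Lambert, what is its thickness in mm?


Rearrange T = exp(-alpha * thickness):
  thickness = -ln(T) / alpha
  T = 46.66/100 = 0.4666
  ln(T) = -0.76228
  -ln(T) = 0.76228
  thickness = 0.76228 / 0.099 = 7.7 mm

7.7 mm


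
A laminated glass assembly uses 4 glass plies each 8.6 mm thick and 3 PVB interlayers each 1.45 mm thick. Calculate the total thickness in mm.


Total thickness = glass contribution + PVB contribution
  Glass: 4 * 8.6 = 34.4 mm
  PVB: 3 * 1.45 = 4.35 mm
  Total = 34.4 + 4.35 = 38.75 mm

38.75 mm


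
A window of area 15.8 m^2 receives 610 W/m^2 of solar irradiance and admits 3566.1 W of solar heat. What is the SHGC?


Rearrange Q = Area * SHGC * Irradiance:
  SHGC = Q / (Area * Irradiance)
  SHGC = 3566.1 / (15.8 * 610) = 0.37

0.37


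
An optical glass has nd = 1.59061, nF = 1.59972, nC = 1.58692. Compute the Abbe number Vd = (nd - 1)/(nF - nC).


Abbe number formula: Vd = (nd - 1) / (nF - nC)
  nd - 1 = 1.59061 - 1 = 0.59061
  nF - nC = 1.59972 - 1.58692 = 0.0128
  Vd = 0.59061 / 0.0128 = 46.14

46.14


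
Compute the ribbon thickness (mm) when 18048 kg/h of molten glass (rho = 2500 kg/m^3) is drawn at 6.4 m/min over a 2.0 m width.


Ribbon cross-section from mass balance:
  Volume rate = throughput / density = 18048 / 2500 = 7.2192 m^3/h
  thickness = volume rate / (speed * 60 * width), i.e.
  thickness = throughput / (60 * speed * width * density) * 1000
  thickness = 18048 / (60 * 6.4 * 2.0 * 2500) * 1000 = 9.4 mm

9.4 mm


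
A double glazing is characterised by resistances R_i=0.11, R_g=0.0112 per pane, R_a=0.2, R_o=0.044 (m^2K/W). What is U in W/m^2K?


Total thermal resistance (series):
  R_total = R_in + R_glass + R_air + R_glass + R_out
  R_total = 0.11 + 0.0112 + 0.2 + 0.0112 + 0.044 = 0.3764 m^2K/W
U-value = 1 / R_total = 1 / 0.3764 = 2.657 W/m^2K

2.657 W/m^2K


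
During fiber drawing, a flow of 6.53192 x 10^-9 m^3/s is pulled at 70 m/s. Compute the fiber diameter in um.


Cross-sectional area from continuity:
  A = Q / v = 6.53192 x 10^-9 / 70 = 9.331314 x 10^-11 m^2
Diameter from circular cross-section:
  d = sqrt(4A / pi) * 10^6 (m -> um)
  d = sqrt(4 * 9.331314 x 10^-11 / pi) * 10^6 = 10.9 um

10.9 um


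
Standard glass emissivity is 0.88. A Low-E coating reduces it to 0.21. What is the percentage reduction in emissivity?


Percentage reduction = (1 - coated/uncoated) * 100
  Ratio = 0.21 / 0.88 = 0.2386
  Reduction = (1 - 0.2386) * 100 = 76.1%

76.1%


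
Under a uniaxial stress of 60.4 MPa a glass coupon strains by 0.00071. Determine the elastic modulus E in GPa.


Young's modulus: E = stress / strain
  E = 60.4 MPa / 0.00071 = 85070.42 MPa
Convert to GPa: 85070.42 / 1000 = 85.07 GPa

85.07 GPa


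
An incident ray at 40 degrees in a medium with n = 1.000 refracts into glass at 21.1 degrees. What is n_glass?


Apply Snell's law: n1 * sin(theta1) = n2 * sin(theta2)
  n2 = n1 * sin(theta1) / sin(theta2)
  sin(40) = 0.642788
  sin(21.1) = 0.359997
  n2 = 1.000 * 0.642788 / 0.359997 = 1.7855

1.7855


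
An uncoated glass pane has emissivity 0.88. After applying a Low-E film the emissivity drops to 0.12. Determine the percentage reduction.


Percentage reduction = (1 - coated/uncoated) * 100
  Ratio = 0.12 / 0.88 = 0.1364
  Reduction = (1 - 0.1364) * 100 = 86.4%

86.4%


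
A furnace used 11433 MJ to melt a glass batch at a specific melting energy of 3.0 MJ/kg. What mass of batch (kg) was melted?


Rearrange E = m * s for m:
  m = E / s
  m = 11433 / 3.0 = 3811.0 kg

3811.0 kg


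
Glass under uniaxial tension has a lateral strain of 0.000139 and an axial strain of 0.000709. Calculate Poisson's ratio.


Poisson's ratio: nu = lateral strain / axial strain
  nu = 0.000139 / 0.000709 = 0.1961

0.1961


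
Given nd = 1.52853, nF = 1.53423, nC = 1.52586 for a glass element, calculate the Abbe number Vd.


Abbe number formula: Vd = (nd - 1) / (nF - nC)
  nd - 1 = 1.52853 - 1 = 0.52853
  nF - nC = 1.53423 - 1.52586 = 0.00837
  Vd = 0.52853 / 0.00837 = 63.15

63.15


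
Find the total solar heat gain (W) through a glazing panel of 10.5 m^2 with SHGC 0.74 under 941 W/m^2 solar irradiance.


Solar heat gain: Q = Area * SHGC * Irradiance
  Q = 10.5 * 0.74 * 941 = 7311.6 W

7311.6 W


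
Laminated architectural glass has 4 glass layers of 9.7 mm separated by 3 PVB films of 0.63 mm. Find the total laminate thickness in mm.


Total thickness = glass contribution + PVB contribution
  Glass: 4 * 9.7 = 38.8 mm
  PVB: 3 * 0.63 = 1.89 mm
  Total = 38.8 + 1.89 = 40.69 mm

40.69 mm


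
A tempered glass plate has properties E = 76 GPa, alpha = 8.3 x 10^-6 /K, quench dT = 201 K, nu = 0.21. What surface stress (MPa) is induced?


Tempering stress: sigma = E * alpha * dT / (1 - nu)
  E (MPa) = 76 * 1000 = 76000
  Numerator = 76000 * (8.3 x 10^-6) * 201 = 126.7908
  Denominator = 1 - 0.21 = 0.79
  sigma = 126.7908 / 0.79 = 160.5 MPa

160.5 MPa


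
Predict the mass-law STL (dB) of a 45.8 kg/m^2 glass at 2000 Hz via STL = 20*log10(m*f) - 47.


Mass law: STL = 20 * log10(m * f) - 47
  m * f = 45.8 * 2000 = 91600
  log10(91600) = 4.9619
  STL = 20 * 4.9619 - 47 = 99.238 - 47 = 52.2 dB

52.2 dB


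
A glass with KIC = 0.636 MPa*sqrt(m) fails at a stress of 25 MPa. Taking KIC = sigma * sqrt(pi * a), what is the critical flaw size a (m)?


Rearrange KIC = sigma * sqrt(pi * a):
  sqrt(pi * a) = KIC / sigma
  sqrt(pi * a) = 0.636 / 25 = 0.02544
  a = (KIC / sigma)^2 / pi
  a = 0.02544^2 / pi = 0.000206 m

0.000206 m


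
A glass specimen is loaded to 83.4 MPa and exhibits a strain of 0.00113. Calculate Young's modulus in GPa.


Young's modulus: E = stress / strain
  E = 83.4 MPa / 0.00113 = 73805.31 MPa
Convert to GPa: 73805.31 / 1000 = 73.81 GPa

73.81 GPa


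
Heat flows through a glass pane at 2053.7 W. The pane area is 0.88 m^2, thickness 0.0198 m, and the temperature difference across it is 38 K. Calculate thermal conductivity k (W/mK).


Fourier's law rearranged: k = Q * t / (A * dT)
  Numerator = 2053.7 * 0.0198 = 40.66326
  Denominator = 0.88 * 38 = 33.44
  k = 40.66326 / 33.44 = 1.216 W/mK

1.216 W/mK


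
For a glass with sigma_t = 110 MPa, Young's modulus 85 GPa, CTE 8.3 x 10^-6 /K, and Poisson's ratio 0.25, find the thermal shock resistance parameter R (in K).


Thermal shock resistance: R = sigma * (1 - nu) / (E * alpha)
  Numerator = 110 * (1 - 0.25) = 82.5
  Denominator = 85 * 1000 * (8.3 x 10^-6) = 0.7055
  R = 82.5 / 0.7055 = 116.9 K

116.9 K


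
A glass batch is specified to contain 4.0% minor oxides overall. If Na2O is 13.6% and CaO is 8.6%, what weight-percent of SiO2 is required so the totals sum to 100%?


Known pieces sum to 100%:
  SiO2 = 100 - (others + Na2O + CaO)
  SiO2 = 100 - (4.0 + 13.6 + 8.6) = 73.8%

73.8%


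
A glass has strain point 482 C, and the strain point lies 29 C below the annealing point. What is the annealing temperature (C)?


T_anneal = T_strain + gap:
  T_anneal = 482 + 29 = 511 C

511 C


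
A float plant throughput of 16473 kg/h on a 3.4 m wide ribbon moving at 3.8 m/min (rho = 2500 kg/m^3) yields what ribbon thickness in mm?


Ribbon cross-section from mass balance:
  Volume rate = throughput / density = 16473 / 2500 = 6.5892 m^3/h
  thickness = volume rate / (speed * 60 * width), i.e.
  thickness = throughput / (60 * speed * width * density) * 1000
  thickness = 16473 / (60 * 3.8 * 3.4 * 2500) * 1000 = 8.5 mm

8.5 mm


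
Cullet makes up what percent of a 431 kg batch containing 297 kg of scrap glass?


Cullet ratio = (cullet mass / total batch mass) * 100
  Ratio = 297 / 431 * 100 = 68.91%

68.91%


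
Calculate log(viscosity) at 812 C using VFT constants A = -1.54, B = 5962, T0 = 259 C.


VFT equation: log(eta) = A + B / (T - T0)
  T - T0 = 812 - 259 = 553
  B / (T - T0) = 5962 / 553 = 10.781
  log(eta) = -1.54 + 10.781 = 9.241

9.241


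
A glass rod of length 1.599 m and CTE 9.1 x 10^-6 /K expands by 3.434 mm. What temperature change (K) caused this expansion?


Rearrange dL = alpha * L0 * dT for dT:
  dT = dL / (alpha * L0)
  dL (m) = 3.434 / 1000 = 0.003434
  dT = 0.003434 / ((9.1 x 10^-6) * 1.599) = 236.0 K

236.0 K


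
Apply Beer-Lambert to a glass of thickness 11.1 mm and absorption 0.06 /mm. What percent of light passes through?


Beer-Lambert law: T = exp(-alpha * thickness)
  exponent = -0.06 * 11.1 = -0.666
  T = exp(-0.666) = 0.5138
  Percentage = 0.5138 * 100 = 51.38%

51.38%


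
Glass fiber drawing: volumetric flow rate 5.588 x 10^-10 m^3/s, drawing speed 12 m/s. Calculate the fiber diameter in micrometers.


Cross-sectional area from continuity:
  A = Q / v = 5.588 x 10^-10 / 12 = 4.656667 x 10^-11 m^2
Diameter from circular cross-section:
  d = sqrt(4A / pi) * 10^6 (m -> um)
  d = sqrt(4 * 4.656667 x 10^-11 / pi) * 10^6 = 7.7 um

7.7 um


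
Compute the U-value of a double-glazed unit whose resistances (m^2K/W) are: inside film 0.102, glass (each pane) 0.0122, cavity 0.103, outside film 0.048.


Total thermal resistance (series):
  R_total = R_in + R_glass + R_air + R_glass + R_out
  R_total = 0.102 + 0.0122 + 0.103 + 0.0122 + 0.048 = 0.2774 m^2K/W
U-value = 1 / R_total = 1 / 0.2774 = 3.605 W/m^2K

3.605 W/m^2K


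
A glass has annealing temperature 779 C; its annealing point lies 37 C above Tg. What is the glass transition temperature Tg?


Rearrange T_anneal = Tg + offset for Tg:
  Tg = T_anneal - offset = 779 - 37 = 742 C

742 C


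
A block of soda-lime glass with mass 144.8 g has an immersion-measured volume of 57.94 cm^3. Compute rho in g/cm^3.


Use the definition of density:
  rho = mass / volume
  rho = 144.8 / 57.94 = 2.499 g/cm^3

2.499 g/cm^3


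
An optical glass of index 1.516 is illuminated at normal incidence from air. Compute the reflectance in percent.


Fresnel reflectance at normal incidence:
  R = ((n - 1)/(n + 1))^2
  (n - 1)/(n + 1) = (1.516 - 1)/(1.516 + 1) = 0.205087
  R = 0.205087^2 = 0.0420607
  R(%) = 0.0420607 * 100 = 4.206%

4.206%


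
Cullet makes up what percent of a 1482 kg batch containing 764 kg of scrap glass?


Cullet ratio = (cullet mass / total batch mass) * 100
  Ratio = 764 / 1482 * 100 = 51.55%

51.55%


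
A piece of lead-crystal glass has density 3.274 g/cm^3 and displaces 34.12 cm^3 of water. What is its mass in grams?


Rearrange rho = m / V:
  m = rho * V
  m = 3.274 * 34.12 = 111.709 g

111.709 g


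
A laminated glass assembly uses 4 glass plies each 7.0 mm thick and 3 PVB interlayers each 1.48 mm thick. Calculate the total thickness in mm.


Total thickness = glass contribution + PVB contribution
  Glass: 4 * 7.0 = 28.0 mm
  PVB: 3 * 1.48 = 4.44 mm
  Total = 28.0 + 4.44 = 32.44 mm

32.44 mm


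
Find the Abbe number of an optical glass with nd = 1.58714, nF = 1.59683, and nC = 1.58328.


Abbe number formula: Vd = (nd - 1) / (nF - nC)
  nd - 1 = 1.58714 - 1 = 0.58714
  nF - nC = 1.59683 - 1.58328 = 0.01355
  Vd = 0.58714 / 0.01355 = 43.33

43.33


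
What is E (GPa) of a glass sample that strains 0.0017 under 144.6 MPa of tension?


Young's modulus: E = stress / strain
  E = 144.6 MPa / 0.0017 = 85058.82 MPa
Convert to GPa: 85058.82 / 1000 = 85.06 GPa

85.06 GPa


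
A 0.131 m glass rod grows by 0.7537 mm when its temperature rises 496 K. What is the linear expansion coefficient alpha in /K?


Rearrange dL = alpha * L0 * dT for alpha:
  alpha = dL / (L0 * dT)
  alpha = (0.7537 / 1000) / (0.131 * 496) = 0.0000116 /K = 1.16 x 10^-5 /K

1.16 x 10^-5 /K


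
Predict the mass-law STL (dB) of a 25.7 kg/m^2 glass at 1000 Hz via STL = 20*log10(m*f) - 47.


Mass law: STL = 20 * log10(m * f) - 47
  m * f = 25.7 * 1000 = 25700
  log10(25700) = 4.40993
  STL = 20 * 4.40993 - 47 = 88.1986 - 47 = 41.2 dB

41.2 dB


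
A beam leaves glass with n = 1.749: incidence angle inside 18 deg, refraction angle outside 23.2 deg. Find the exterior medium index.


Apply Snell's law: n1 * sin(theta1) = n2 * sin(theta2)
  n2 = n1 * sin(theta1) / sin(theta2)
  sin(18) = 0.309017
  sin(23.2) = 0.393942
  n2 = 1.749 * 0.309017 / 0.393942 = 1.372

1.372


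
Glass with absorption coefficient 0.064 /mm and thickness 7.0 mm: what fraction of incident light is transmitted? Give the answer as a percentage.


Beer-Lambert law: T = exp(-alpha * thickness)
  exponent = -0.064 * 7.0 = -0.448
  T = exp(-0.448) = 0.6389
  Percentage = 0.6389 * 100 = 63.89%

63.89%


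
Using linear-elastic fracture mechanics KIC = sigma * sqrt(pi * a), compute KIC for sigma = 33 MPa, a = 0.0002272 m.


Fracture toughness: KIC = sigma * sqrt(pi * a)
  pi * a = pi * 0.0002272 = 0.00071377
  sqrt(pi * a) = 0.026716
  KIC = 33 * 0.026716 = 0.882 MPa*sqrt(m)

0.882 MPa*sqrt(m)


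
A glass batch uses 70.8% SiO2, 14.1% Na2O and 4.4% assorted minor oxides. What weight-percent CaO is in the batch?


Pieces sum to 100%:
  CaO = 100 - (SiO2 + Na2O + others)
  CaO = 100 - (70.8 + 14.1 + 4.4) = 10.7%

10.7%


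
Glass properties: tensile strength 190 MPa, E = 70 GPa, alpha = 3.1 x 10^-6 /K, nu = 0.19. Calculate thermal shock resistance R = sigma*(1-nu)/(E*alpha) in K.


Thermal shock resistance: R = sigma * (1 - nu) / (E * alpha)
  Numerator = 190 * (1 - 0.19) = 153.9
  Denominator = 70 * 1000 * (3.1 x 10^-6) = 0.217
  R = 153.9 / 0.217 = 709.2 K

709.2 K


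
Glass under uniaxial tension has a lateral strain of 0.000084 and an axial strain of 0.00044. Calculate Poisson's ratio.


Poisson's ratio: nu = lateral strain / axial strain
  nu = 0.000084 / 0.00044 = 0.1909

0.1909


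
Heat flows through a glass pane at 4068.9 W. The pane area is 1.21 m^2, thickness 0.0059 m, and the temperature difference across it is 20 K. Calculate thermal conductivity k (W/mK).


Fourier's law rearranged: k = Q * t / (A * dT)
  Numerator = 4068.9 * 0.0059 = 24.00651
  Denominator = 1.21 * 20 = 24.2
  k = 24.00651 / 24.2 = 0.992 W/mK

0.992 W/mK


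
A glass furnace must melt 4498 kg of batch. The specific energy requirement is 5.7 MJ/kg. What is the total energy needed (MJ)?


Total energy = mass * specific energy
  E = 4498 * 5.7 = 25638.6 MJ

25638.6 MJ


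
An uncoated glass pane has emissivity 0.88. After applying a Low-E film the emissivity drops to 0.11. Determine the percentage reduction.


Percentage reduction = (1 - coated/uncoated) * 100
  Ratio = 0.11 / 0.88 = 0.125
  Reduction = (1 - 0.125) * 100 = 87.5%

87.5%


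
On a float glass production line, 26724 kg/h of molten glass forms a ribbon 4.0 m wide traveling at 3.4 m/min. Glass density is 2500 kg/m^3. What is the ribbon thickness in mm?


Ribbon cross-section from mass balance:
  Volume rate = throughput / density = 26724 / 2500 = 10.6896 m^3/h
  thickness = volume rate / (speed * 60 * width), i.e.
  thickness = throughput / (60 * speed * width * density) * 1000
  thickness = 26724 / (60 * 3.4 * 4.0 * 2500) * 1000 = 13.1 mm

13.1 mm


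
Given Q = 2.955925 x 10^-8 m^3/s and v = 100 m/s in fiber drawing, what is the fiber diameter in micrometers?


Cross-sectional area from continuity:
  A = Q / v = 2.955925 x 10^-8 / 100 = 2.955925 x 10^-10 m^2
Diameter from circular cross-section:
  d = sqrt(4A / pi) * 10^6 (m -> um)
  d = sqrt(4 * 2.955925 x 10^-10 / pi) * 10^6 = 19.4 um

19.4 um


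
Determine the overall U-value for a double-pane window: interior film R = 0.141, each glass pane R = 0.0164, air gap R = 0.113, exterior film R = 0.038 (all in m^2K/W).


Total thermal resistance (series):
  R_total = R_in + R_glass + R_air + R_glass + R_out
  R_total = 0.141 + 0.0164 + 0.113 + 0.0164 + 0.038 = 0.3248 m^2K/W
U-value = 1 / R_total = 1 / 0.3248 = 3.079 W/m^2K

3.079 W/m^2K


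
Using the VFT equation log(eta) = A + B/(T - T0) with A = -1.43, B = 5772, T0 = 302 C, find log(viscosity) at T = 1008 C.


VFT equation: log(eta) = A + B / (T - T0)
  T - T0 = 1008 - 302 = 706
  B / (T - T0) = 5772 / 706 = 8.176
  log(eta) = -1.43 + 8.176 = 6.746

6.746


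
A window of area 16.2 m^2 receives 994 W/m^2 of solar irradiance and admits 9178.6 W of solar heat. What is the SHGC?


Rearrange Q = Area * SHGC * Irradiance:
  SHGC = Q / (Area * Irradiance)
  SHGC = 9178.6 / (16.2 * 994) = 0.57

0.57


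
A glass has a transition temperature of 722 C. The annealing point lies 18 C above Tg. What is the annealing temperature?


The annealing temperature is Tg plus the offset:
  T_anneal = 722 + 18 = 740 C

740 C


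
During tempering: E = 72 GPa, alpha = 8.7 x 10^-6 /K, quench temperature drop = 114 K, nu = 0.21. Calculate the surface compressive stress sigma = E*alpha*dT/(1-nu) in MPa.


Tempering stress: sigma = E * alpha * dT / (1 - nu)
  E (MPa) = 72 * 1000 = 72000
  Numerator = 72000 * (8.7 x 10^-6) * 114 = 71.4096
  Denominator = 1 - 0.21 = 0.79
  sigma = 71.4096 / 0.79 = 90.4 MPa

90.4 MPa


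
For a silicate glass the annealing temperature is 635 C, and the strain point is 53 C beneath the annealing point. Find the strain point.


Strain point = annealing point - difference:
  T_strain = 635 - 53 = 582 C

582 C


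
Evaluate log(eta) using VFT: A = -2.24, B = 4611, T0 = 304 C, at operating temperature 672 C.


VFT equation: log(eta) = A + B / (T - T0)
  T - T0 = 672 - 304 = 368
  B / (T - T0) = 4611 / 368 = 12.53
  log(eta) = -2.24 + 12.53 = 10.29

10.29


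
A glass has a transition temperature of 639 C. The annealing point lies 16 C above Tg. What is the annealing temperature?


The annealing temperature is Tg plus the offset:
  T_anneal = 639 + 16 = 655 C

655 C


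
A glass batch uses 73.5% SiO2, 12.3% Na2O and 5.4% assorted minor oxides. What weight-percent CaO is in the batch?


Pieces sum to 100%:
  CaO = 100 - (SiO2 + Na2O + others)
  CaO = 100 - (73.5 + 12.3 + 5.4) = 8.8%

8.8%


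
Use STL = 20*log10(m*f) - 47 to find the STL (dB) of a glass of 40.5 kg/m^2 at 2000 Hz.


Mass law: STL = 20 * log10(m * f) - 47
  m * f = 40.5 * 2000 = 81000
  log10(81000) = 4.90849
  STL = 20 * 4.90849 - 47 = 98.1698 - 47 = 51.2 dB

51.2 dB


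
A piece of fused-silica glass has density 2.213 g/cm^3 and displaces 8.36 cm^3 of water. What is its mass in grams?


Rearrange rho = m / V:
  m = rho * V
  m = 2.213 * 8.36 = 18.501 g

18.501 g


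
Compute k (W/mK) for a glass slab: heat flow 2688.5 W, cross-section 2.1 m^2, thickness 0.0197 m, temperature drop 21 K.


Fourier's law rearranged: k = Q * t / (A * dT)
  Numerator = 2688.5 * 0.0197 = 52.96345
  Denominator = 2.1 * 21 = 44.1
  k = 52.96345 / 44.1 = 1.201 W/mK

1.201 W/mK


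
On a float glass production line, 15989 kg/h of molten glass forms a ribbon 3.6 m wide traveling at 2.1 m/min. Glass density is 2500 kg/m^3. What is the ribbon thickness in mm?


Ribbon cross-section from mass balance:
  Volume rate = throughput / density = 15989 / 2500 = 6.3956 m^3/h
  thickness = volume rate / (speed * 60 * width), i.e.
  thickness = throughput / (60 * speed * width * density) * 1000
  thickness = 15989 / (60 * 2.1 * 3.6 * 2500) * 1000 = 14.1 mm

14.1 mm


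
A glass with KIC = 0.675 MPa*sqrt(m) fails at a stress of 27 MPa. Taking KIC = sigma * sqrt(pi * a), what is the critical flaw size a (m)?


Rearrange KIC = sigma * sqrt(pi * a):
  sqrt(pi * a) = KIC / sigma
  sqrt(pi * a) = 0.675 / 27 = 0.025
  a = (KIC / sigma)^2 / pi
  a = 0.025^2 / pi = 0.0001989 m

0.0001989 m


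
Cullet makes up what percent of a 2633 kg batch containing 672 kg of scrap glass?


Cullet ratio = (cullet mass / total batch mass) * 100
  Ratio = 672 / 2633 * 100 = 25.52%

25.52%


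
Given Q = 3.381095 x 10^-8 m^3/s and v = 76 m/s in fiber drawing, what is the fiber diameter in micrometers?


Cross-sectional area from continuity:
  A = Q / v = 3.381095 x 10^-8 / 76 = 4.448809 x 10^-10 m^2
Diameter from circular cross-section:
  d = sqrt(4A / pi) * 10^6 (m -> um)
  d = sqrt(4 * 4.448809 x 10^-10 / pi) * 10^6 = 23.8 um

23.8 um


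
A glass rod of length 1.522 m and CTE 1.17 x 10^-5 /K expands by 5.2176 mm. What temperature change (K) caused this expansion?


Rearrange dL = alpha * L0 * dT for dT:
  dT = dL / (alpha * L0)
  dL (m) = 5.2176 / 1000 = 0.0052176
  dT = 0.0052176 / ((1.17 x 10^-5) * 1.522) = 293.0 K

293.0 K


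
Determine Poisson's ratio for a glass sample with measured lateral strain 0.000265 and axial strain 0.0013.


Poisson's ratio: nu = lateral strain / axial strain
  nu = 0.000265 / 0.0013 = 0.2038

0.2038


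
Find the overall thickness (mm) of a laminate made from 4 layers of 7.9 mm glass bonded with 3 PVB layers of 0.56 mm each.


Total thickness = glass contribution + PVB contribution
  Glass: 4 * 7.9 = 31.6 mm
  PVB: 3 * 0.56 = 1.68 mm
  Total = 31.6 + 1.68 = 33.28 mm

33.28 mm


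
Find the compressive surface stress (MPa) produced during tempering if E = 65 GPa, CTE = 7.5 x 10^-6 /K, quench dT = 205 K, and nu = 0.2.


Tempering stress: sigma = E * alpha * dT / (1 - nu)
  E (MPa) = 65 * 1000 = 65000
  Numerator = 65000 * (7.5 x 10^-6) * 205 = 99.9375
  Denominator = 1 - 0.2 = 0.8
  sigma = 99.9375 / 0.8 = 124.9 MPa

124.9 MPa


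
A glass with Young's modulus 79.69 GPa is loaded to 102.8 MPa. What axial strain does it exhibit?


Rearrange E = sigma / epsilon:
  epsilon = sigma / E
  E (MPa) = 79.69 * 1000 = 79690
  epsilon = 102.8 / 79690 = 0.00129

0.00129


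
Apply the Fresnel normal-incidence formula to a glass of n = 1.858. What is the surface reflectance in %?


Fresnel reflectance at normal incidence:
  R = ((n - 1)/(n + 1))^2
  (n - 1)/(n + 1) = (1.858 - 1)/(1.858 + 1) = 0.30021
  R = 0.30021^2 = 0.090126
  R(%) = 0.090126 * 100 = 9.013%

9.013%


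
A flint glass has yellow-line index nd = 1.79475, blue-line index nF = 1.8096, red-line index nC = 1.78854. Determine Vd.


Abbe number formula: Vd = (nd - 1) / (nF - nC)
  nd - 1 = 1.79475 - 1 = 0.79475
  nF - nC = 1.8096 - 1.78854 = 0.02106
  Vd = 0.79475 / 0.02106 = 37.74

37.74


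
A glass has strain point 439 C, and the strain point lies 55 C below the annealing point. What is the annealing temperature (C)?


T_anneal = T_strain + gap:
  T_anneal = 439 + 55 = 494 C

494 C


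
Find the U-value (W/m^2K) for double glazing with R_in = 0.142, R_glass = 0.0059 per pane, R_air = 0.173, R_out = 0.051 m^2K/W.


Total thermal resistance (series):
  R_total = R_in + R_glass + R_air + R_glass + R_out
  R_total = 0.142 + 0.0059 + 0.173 + 0.0059 + 0.051 = 0.3778 m^2K/W
U-value = 1 / R_total = 1 / 0.3778 = 2.647 W/m^2K

2.647 W/m^2K


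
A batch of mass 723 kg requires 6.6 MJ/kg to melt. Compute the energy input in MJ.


Total energy = mass * specific energy
  E = 723 * 6.6 = 4771.8 MJ

4771.8 MJ


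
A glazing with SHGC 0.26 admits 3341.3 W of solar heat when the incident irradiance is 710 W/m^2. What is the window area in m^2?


Rearrange Q = Area * SHGC * Irradiance:
  Area = Q / (SHGC * Irradiance)
  Area = 3341.3 / (0.26 * 710) = 18.1 m^2

18.1 m^2


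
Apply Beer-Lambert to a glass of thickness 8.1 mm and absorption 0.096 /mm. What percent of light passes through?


Beer-Lambert law: T = exp(-alpha * thickness)
  exponent = -0.096 * 8.1 = -0.7776
  T = exp(-0.7776) = 0.4595
  Percentage = 0.4595 * 100 = 45.95%

45.95%


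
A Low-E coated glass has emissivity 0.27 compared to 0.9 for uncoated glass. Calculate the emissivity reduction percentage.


Percentage reduction = (1 - coated/uncoated) * 100
  Ratio = 0.27 / 0.9 = 0.3
  Reduction = (1 - 0.3) * 100 = 70.0%

70.0%


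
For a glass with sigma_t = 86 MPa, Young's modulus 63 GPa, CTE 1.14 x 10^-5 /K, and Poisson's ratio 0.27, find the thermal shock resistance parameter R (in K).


Thermal shock resistance: R = sigma * (1 - nu) / (E * alpha)
  Numerator = 86 * (1 - 0.27) = 62.78
  Denominator = 63 * 1000 * (1.14 x 10^-5) = 0.7182
  R = 62.78 / 0.7182 = 87.4 K

87.4 K


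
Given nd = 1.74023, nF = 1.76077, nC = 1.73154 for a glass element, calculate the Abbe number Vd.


Abbe number formula: Vd = (nd - 1) / (nF - nC)
  nd - 1 = 1.74023 - 1 = 0.74023
  nF - nC = 1.76077 - 1.73154 = 0.02923
  Vd = 0.74023 / 0.02923 = 25.32

25.32


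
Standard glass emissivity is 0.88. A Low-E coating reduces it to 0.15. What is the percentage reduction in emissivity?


Percentage reduction = (1 - coated/uncoated) * 100
  Ratio = 0.15 / 0.88 = 0.1705
  Reduction = (1 - 0.1705) * 100 = 83.0%

83.0%


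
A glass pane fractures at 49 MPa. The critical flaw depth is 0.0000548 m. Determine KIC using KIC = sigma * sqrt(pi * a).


Fracture toughness: KIC = sigma * sqrt(pi * a)
  pi * a = pi * 0.0000548 = 0.000172159
  sqrt(pi * a) = 0.013121
  KIC = 49 * 0.013121 = 0.643 MPa*sqrt(m)

0.643 MPa*sqrt(m)


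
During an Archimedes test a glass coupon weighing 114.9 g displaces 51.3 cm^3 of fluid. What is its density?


Use the definition of density:
  rho = mass / volume
  rho = 114.9 / 51.3 = 2.24 g/cm^3

2.24 g/cm^3


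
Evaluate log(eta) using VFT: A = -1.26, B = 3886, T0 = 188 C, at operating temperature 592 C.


VFT equation: log(eta) = A + B / (T - T0)
  T - T0 = 592 - 188 = 404
  B / (T - T0) = 3886 / 404 = 9.619
  log(eta) = -1.26 + 9.619 = 8.359

8.359


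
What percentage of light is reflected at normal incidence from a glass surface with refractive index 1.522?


Fresnel reflectance at normal incidence:
  R = ((n - 1)/(n + 1))^2
  (n - 1)/(n + 1) = (1.522 - 1)/(1.522 + 1) = 0.206979
  R = 0.206979^2 = 0.0428403
  R(%) = 0.0428403 * 100 = 4.284%

4.284%


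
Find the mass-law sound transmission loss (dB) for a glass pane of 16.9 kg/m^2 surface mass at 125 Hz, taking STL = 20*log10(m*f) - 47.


Mass law: STL = 20 * log10(m * f) - 47
  m * f = 16.9 * 125 = 2112.5
  log10(2112.5) = 3.3248
  STL = 20 * 3.3248 - 47 = 66.496 - 47 = 19.5 dB

19.5 dB


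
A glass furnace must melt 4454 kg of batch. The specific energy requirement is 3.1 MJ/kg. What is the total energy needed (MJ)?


Total energy = mass * specific energy
  E = 4454 * 3.1 = 13807.4 MJ

13807.4 MJ


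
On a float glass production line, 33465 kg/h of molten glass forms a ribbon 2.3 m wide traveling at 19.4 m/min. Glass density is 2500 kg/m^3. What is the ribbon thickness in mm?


Ribbon cross-section from mass balance:
  Volume rate = throughput / density = 33465 / 2500 = 13.386 m^3/h
  thickness = volume rate / (speed * 60 * width), i.e.
  thickness = throughput / (60 * speed * width * density) * 1000
  thickness = 33465 / (60 * 19.4 * 2.3 * 2500) * 1000 = 5.0 mm

5.0 mm


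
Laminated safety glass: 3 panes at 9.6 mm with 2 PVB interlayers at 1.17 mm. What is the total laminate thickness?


Total thickness = glass contribution + PVB contribution
  Glass: 3 * 9.6 = 28.8 mm
  PVB: 2 * 1.17 = 2.34 mm
  Total = 28.8 + 2.34 = 31.14 mm

31.14 mm


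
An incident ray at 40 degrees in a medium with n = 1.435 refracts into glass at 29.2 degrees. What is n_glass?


Apply Snell's law: n1 * sin(theta1) = n2 * sin(theta2)
  n2 = n1 * sin(theta1) / sin(theta2)
  sin(40) = 0.642788
  sin(29.2) = 0.48786
  n2 = 1.435 * 0.642788 / 0.48786 = 1.8907

1.8907


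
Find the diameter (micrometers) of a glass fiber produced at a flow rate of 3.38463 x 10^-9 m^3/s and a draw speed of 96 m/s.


Cross-sectional area from continuity:
  A = Q / v = 3.38463 x 10^-9 / 96 = 3.525656 x 10^-11 m^2
Diameter from circular cross-section:
  d = sqrt(4A / pi) * 10^6 (m -> um)
  d = sqrt(4 * 3.525656 x 10^-11 / pi) * 10^6 = 6.7 um

6.7 um


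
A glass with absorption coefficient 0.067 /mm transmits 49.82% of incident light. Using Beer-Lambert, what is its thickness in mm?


Rearrange T = exp(-alpha * thickness):
  thickness = -ln(T) / alpha
  T = 49.82/100 = 0.4982
  ln(T) = -0.69675
  -ln(T) = 0.69675
  thickness = 0.69675 / 0.067 = 10.4 mm

10.4 mm


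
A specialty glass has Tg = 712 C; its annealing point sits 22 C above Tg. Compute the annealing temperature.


The annealing temperature is Tg plus the offset:
  T_anneal = 712 + 22 = 734 C

734 C


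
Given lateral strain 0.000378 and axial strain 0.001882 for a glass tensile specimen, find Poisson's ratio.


Poisson's ratio: nu = lateral strain / axial strain
  nu = 0.000378 / 0.001882 = 0.2009

0.2009


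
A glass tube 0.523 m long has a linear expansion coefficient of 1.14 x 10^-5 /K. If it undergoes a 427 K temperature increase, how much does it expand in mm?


Thermal expansion formula: dL = alpha * L0 * dT
  dL = (1.14 x 10^-5) * 0.523 * 427 = 0.00254586 m
Convert to mm: 0.00254586 * 1000 = 2.5459 mm

2.5459 mm


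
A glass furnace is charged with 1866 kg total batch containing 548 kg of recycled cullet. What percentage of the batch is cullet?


Cullet ratio = (cullet mass / total batch mass) * 100
  Ratio = 548 / 1866 * 100 = 29.37%

29.37%


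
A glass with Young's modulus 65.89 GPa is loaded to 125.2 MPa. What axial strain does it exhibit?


Rearrange E = sigma / epsilon:
  epsilon = sigma / E
  E (MPa) = 65.89 * 1000 = 65890
  epsilon = 125.2 / 65890 = 0.0019

0.0019


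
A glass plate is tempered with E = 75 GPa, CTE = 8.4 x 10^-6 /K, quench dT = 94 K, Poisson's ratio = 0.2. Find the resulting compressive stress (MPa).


Tempering stress: sigma = E * alpha * dT / (1 - nu)
  E (MPa) = 75 * 1000 = 75000
  Numerator = 75000 * (8.4 x 10^-6) * 94 = 59.22
  Denominator = 1 - 0.2 = 0.8
  sigma = 59.22 / 0.8 = 74.0 MPa

74.0 MPa


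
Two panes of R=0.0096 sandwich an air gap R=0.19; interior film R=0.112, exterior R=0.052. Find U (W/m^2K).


Total thermal resistance (series):
  R_total = R_in + R_glass + R_air + R_glass + R_out
  R_total = 0.112 + 0.0096 + 0.19 + 0.0096 + 0.052 = 0.3732 m^2K/W
U-value = 1 / R_total = 1 / 0.3732 = 2.68 W/m^2K

2.68 W/m^2K


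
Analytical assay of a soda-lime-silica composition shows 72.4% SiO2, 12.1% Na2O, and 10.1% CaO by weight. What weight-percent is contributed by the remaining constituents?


Sum the three major oxides:
  SiO2 + Na2O + CaO = 72.4 + 12.1 + 10.1 = 94.6%
Subtract from 100%:
  Others = 100 - 94.6 = 5.4%

5.4%


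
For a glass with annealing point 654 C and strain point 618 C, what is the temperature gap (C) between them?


Gap = T_anneal - T_strain:
  gap = 654 - 618 = 36 C

36 C


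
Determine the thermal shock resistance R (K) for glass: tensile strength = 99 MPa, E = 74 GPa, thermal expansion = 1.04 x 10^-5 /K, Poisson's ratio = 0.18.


Thermal shock resistance: R = sigma * (1 - nu) / (E * alpha)
  Numerator = 99 * (1 - 0.18) = 81.18
  Denominator = 74 * 1000 * (1.04 x 10^-5) = 0.7696
  R = 81.18 / 0.7696 = 105.5 K

105.5 K


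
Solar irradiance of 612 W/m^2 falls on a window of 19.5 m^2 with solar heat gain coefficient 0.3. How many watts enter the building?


Solar heat gain: Q = Area * SHGC * Irradiance
  Q = 19.5 * 0.3 * 612 = 3580.2 W

3580.2 W


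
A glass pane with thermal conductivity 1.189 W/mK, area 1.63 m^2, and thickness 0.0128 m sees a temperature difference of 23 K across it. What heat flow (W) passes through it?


Fourier's law: Q = k * A * dT / t
  Q = 1.189 * 1.63 * 23 / 0.0128
  Q = 44.57561 / 0.0128 = 3482.5 W

3482.5 W


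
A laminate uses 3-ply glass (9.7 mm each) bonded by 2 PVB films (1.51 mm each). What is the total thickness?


Total thickness = glass contribution + PVB contribution
  Glass: 3 * 9.7 = 29.1 mm
  PVB: 2 * 1.51 = 3.02 mm
  Total = 29.1 + 3.02 = 32.12 mm

32.12 mm


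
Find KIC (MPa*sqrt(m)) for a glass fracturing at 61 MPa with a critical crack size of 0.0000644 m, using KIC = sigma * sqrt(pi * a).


Fracture toughness: KIC = sigma * sqrt(pi * a)
  pi * a = pi * 0.0000644 = 0.000202319
  sqrt(pi * a) = 0.014224
  KIC = 61 * 0.014224 = 0.868 MPa*sqrt(m)

0.868 MPa*sqrt(m)


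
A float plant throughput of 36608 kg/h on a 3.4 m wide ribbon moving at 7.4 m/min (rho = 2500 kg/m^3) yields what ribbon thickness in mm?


Ribbon cross-section from mass balance:
  Volume rate = throughput / density = 36608 / 2500 = 14.6432 m^3/h
  thickness = volume rate / (speed * 60 * width), i.e.
  thickness = throughput / (60 * speed * width * density) * 1000
  thickness = 36608 / (60 * 7.4 * 3.4 * 2500) * 1000 = 9.7 mm

9.7 mm
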